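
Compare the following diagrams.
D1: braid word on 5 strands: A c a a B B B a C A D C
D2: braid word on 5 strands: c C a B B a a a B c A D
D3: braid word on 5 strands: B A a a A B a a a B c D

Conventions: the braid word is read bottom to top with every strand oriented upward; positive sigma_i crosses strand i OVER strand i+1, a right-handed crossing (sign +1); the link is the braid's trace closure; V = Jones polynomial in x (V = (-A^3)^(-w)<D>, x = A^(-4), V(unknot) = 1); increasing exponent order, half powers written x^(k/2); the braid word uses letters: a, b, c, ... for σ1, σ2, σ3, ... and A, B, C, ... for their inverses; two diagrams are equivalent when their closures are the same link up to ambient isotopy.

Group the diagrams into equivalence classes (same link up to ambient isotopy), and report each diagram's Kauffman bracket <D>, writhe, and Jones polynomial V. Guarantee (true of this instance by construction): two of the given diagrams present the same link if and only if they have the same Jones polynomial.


grouping into links: {D1} | {D2, D3}
V(D1) = -x^-4 + x^-3 + x^-1  (w -4, c 12, <D> = A^-8 + 1 - A^4)
V(D2) = -x^-3 + x^-2 - x^-1 + 3 - x + x^2 - x^3  [12 crossings, <D> = -A^-12 + A^-8 - A^-4 + 3 - A^4 + A^8 - A^12, w = 0]
D3 (bracket -A^-12 + A^-8 - A^-4 + 3 - A^4 + A^8 - A^12; 12 crossings at w = 0): V = -x^-3 + x^-2 - x^-1 + 3 - x + x^2 - x^3
why: 2 values of V(x) split the 3 diagrams


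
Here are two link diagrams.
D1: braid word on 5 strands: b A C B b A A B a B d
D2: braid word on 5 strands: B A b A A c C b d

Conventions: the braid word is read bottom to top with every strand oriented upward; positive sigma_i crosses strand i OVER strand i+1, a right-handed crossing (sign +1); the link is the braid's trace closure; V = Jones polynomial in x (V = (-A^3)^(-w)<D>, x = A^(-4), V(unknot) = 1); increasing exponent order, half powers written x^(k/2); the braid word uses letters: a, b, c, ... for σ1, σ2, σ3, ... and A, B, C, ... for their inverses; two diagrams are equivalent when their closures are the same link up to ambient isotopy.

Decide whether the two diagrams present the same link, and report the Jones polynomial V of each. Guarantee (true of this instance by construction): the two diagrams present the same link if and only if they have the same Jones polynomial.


equivalent: no
V(D1) = -x^(-5/2) - x^(-1/2)  (w -3, c 11, <D> = A^-7 + A)
V(D2) = x^(-9/2) - x^(-5/2) - x^(-3/2) - x^(-1/2)  [9 crossings, <D> = A^-1 + A^3 + A^7 - A^15, w = -1]
key observation: comparing 2 Jones polynomials yields 2 groups


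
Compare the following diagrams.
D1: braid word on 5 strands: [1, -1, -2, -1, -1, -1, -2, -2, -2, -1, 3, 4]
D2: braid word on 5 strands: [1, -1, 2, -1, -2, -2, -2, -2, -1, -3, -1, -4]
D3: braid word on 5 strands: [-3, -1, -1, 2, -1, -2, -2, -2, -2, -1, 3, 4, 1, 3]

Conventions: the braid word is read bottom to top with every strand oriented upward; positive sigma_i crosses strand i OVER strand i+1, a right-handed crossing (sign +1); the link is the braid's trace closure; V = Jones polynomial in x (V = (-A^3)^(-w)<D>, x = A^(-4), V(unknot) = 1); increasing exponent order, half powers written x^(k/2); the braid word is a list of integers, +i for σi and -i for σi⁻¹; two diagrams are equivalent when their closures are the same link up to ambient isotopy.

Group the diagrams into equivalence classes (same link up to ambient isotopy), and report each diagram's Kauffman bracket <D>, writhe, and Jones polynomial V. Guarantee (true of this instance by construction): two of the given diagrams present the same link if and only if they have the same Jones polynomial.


grouping into links: {D1} | {D2, D3}
V(D1) = -x^-10 + x^-9 - x^-8 + x^-7 - x^-6 + x^-5 + x^-3  (w -6, c 12, <D> = A^-6 + A^2 - A^6 + A^10 - A^14 + A^18 - A^22)
V(D2) = -x^-9 + 2x^-8 - 3x^-7 + 3x^-6 - 3x^-5 + 3x^-4 - x^-3 + x^-2  (w -8, c 12, <D> = A^-16 - A^-12 + 3A^-8 - 3A^-4 + 3 - 3A^4 + 2A^8 - A^12)
D3 (bracket A^-4 - 1 + 3A^4 - 3A^8 + 3A^12 - 3A^16 + 2A^20 - A^24; 14 crossings at w = -4): V = -x^-9 + 2x^-8 - 3x^-7 + 3x^-6 - 3x^-5 + 3x^-4 - x^-3 + x^-2
why: 2 classes among 3 diagrams; unequal V(x) rules out equality


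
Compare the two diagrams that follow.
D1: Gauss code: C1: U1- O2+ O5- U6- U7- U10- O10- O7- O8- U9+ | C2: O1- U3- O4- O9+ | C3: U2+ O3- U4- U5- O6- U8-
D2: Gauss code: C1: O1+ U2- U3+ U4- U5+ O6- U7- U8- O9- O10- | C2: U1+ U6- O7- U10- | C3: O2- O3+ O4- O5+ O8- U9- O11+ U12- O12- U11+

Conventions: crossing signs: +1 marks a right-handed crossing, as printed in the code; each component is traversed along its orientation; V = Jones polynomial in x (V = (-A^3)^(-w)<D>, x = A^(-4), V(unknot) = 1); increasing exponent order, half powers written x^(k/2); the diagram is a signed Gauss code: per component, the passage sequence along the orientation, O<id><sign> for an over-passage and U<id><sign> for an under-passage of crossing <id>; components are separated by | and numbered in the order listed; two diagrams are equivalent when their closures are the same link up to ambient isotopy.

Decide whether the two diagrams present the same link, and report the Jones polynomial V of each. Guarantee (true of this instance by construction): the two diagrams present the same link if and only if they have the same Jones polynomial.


equivalent: yes
D1 (bracket A^-14 + 2A^-6 + A^2; 10 crossings at w = -6): V = x^-5 + 2x^-3 + x^-1
V(D2) = x^-5 + 2x^-3 + x^-1  [12 crossings, <D> = A^-8 + 2 + A^8, w = -4]
observation: all 2 diagrams share one V(x), hence one class


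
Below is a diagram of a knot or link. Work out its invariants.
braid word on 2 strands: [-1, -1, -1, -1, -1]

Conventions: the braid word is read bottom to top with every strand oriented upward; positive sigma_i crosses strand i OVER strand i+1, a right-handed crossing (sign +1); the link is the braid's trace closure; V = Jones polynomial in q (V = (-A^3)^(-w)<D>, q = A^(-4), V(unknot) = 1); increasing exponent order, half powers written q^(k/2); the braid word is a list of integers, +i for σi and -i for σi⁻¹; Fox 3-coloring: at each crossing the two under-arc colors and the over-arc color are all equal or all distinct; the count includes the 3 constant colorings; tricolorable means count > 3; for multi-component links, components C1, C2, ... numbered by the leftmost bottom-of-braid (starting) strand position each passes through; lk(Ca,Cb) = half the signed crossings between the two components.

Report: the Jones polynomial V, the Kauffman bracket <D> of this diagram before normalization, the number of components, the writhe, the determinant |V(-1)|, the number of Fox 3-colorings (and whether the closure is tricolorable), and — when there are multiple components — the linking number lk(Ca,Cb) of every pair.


Jones polynomial: V(q) = -q^-7 + q^-6 - q^-5 + q^-4 + q^-2
<D> = -A^-7 - A + A^5 - A^9 + A^13; writhe -5
components 1, writhe -5 (5 crossings)
3-colorings: 3 of 3^5, det 5 — not tricolorable
note: w = -5 (over 5 crossings) is diagram-only; (-A^3)^(5) removes it from V


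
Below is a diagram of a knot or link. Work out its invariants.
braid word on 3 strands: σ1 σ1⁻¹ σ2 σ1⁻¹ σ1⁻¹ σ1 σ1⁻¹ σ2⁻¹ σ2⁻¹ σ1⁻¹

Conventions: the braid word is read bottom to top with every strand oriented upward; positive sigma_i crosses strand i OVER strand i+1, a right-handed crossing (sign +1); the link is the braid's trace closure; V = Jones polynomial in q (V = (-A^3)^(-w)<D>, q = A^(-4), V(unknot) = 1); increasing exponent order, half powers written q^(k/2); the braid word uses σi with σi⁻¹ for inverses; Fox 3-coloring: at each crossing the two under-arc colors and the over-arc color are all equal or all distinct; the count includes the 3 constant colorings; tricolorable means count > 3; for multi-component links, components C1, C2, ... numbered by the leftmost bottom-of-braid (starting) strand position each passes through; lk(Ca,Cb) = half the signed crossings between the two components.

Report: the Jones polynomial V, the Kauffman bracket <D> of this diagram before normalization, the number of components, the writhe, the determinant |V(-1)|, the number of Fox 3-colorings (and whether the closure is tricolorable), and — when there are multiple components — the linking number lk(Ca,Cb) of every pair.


Jones polynomial: V(q) = -q^-6 + q^-5 - q^-4 + 2q^-3 - q^-2 + q^-1
<D> = A^-8 - A^-4 + 2 - A^4 + A^8 - A^12; writhe -4
components 1, writhe -4 (10 crossings)
3-colorings: 3 of 3^10, det 7 — not tricolorable
note: det 7 = |V(-1)|; not divisible by 3, so not tricolorable


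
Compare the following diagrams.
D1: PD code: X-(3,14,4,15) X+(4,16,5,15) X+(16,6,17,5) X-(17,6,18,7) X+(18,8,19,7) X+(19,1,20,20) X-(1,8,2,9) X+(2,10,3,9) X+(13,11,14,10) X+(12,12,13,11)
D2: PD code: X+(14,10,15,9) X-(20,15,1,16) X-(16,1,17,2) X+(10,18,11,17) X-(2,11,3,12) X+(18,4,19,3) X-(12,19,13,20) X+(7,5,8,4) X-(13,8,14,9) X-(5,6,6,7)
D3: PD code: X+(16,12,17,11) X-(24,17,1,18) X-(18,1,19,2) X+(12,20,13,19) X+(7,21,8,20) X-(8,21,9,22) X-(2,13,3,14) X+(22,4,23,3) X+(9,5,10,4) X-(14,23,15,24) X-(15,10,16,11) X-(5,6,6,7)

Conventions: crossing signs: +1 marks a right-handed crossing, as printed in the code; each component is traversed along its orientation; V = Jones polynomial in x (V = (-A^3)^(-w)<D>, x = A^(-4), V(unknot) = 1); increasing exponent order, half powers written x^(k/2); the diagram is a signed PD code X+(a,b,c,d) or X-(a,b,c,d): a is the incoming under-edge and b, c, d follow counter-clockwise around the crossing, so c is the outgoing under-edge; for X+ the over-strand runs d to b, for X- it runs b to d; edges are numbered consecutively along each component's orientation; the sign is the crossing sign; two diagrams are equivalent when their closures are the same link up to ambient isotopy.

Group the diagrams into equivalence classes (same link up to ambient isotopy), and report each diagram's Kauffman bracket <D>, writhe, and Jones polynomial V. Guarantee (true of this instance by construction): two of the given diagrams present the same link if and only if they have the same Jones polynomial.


grouping into links: {D1} | {D2, D3}
V(D1) = 1  (w +4, c 10, <D> = A^12)
D2 (bracket A^-10 - A^-6 + 2A^-2 - 2A^2 + 2A^6 - 2A^10 + A^14; 10 crossings at w = -2): V = x^-5 - 2x^-4 + 2x^-3 - 2x^-2 + 2x^-1 - 1 + x
V(D3) = x^-5 - 2x^-4 + 2x^-3 - 2x^-2 + 2x^-1 - 1 + x  (w -2, c 12, <D> = A^-10 - A^-6 + 2A^-2 - 2A^2 + 2A^6 - 2A^10 + A^14)
key observation: 2 values of V(x) split the 3 diagrams


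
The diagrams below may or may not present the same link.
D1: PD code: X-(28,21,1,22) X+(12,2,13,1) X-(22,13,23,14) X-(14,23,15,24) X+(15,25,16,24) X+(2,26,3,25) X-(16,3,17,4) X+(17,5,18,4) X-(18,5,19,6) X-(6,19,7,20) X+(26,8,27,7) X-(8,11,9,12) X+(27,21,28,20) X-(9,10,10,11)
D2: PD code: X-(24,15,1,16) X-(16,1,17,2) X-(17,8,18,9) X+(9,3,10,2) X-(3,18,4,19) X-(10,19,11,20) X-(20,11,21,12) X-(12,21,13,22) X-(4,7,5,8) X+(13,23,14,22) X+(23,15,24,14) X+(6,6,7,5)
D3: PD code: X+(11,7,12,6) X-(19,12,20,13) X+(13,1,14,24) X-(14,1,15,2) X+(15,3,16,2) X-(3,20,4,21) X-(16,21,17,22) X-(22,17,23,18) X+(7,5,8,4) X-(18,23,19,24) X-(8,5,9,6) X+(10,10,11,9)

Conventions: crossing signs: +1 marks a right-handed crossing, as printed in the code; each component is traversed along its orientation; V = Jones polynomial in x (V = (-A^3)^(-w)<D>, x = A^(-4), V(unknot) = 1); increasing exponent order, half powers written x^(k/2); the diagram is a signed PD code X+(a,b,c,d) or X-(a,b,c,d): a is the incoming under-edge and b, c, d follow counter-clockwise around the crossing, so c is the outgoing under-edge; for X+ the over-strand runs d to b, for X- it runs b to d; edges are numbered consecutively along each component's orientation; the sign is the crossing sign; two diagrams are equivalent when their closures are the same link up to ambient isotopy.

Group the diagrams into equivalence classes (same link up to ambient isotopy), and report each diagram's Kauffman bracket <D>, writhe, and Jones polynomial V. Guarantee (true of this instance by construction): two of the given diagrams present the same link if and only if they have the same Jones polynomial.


grouping into links: {D1} | {D2, D3}
V(D1) = -x^-3 + 2x^-2 - 2x^-1 + 3 - 2x + 2x^2 - x^3  (w -2, c 14, <D> = -A^-18 + 2A^-14 - 2A^-10 + 3A^-6 - 2A^-2 + 2A^2 - A^6)
D2 (bracket A^-8 - A^-4 + 2 - A^4 + A^8 - A^12; 12 crossings at w = -4): V = -x^-6 + x^-5 - x^-4 + 2x^-3 - x^-2 + x^-1
V(D3) = -x^-6 + x^-5 - x^-4 + 2x^-3 - x^-2 + x^-1  [12 crossings, <D> = A^-2 - A^2 + 2A^6 - A^10 + A^14 - A^18, w = -2]
why: 2 values of V(x) split the 3 diagrams


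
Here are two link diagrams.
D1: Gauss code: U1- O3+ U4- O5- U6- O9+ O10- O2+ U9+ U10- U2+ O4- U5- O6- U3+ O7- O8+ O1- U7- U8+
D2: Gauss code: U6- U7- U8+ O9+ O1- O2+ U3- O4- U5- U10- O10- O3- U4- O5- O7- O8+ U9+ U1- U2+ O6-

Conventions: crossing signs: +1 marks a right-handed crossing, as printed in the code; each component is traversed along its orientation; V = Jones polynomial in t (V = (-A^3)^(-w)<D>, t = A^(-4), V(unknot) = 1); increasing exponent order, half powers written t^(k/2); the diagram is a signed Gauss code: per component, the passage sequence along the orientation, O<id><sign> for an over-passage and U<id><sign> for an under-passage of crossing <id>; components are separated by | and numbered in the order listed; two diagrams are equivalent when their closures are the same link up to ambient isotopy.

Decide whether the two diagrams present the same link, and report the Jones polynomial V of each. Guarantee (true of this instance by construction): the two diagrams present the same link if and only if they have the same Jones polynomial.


equivalent: yes
V(D1) = -t^-4 + t^-3 + t^-1  (w -2, c 10, <D> = A^-2 + A^6 - A^10)
V(D2) = -t^-4 + t^-3 + t^-1  (w -4, c 10, <D> = A^-8 + 1 - A^4)
why: from 10 to 10 crossings by R-moves: one link, two diagrams


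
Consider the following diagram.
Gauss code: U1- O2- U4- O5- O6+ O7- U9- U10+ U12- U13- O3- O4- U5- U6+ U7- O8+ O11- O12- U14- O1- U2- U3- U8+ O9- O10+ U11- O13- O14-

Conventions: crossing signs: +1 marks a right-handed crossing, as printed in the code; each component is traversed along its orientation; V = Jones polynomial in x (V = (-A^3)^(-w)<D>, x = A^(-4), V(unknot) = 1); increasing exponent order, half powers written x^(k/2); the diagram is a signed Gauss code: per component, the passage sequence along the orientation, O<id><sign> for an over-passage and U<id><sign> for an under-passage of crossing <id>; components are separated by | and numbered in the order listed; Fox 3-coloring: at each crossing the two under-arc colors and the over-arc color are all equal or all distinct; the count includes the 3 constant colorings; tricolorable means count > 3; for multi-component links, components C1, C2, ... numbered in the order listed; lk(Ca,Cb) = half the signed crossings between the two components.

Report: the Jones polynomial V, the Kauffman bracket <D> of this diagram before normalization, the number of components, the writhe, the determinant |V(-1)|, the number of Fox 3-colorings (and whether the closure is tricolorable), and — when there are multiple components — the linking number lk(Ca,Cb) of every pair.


V(x) = -x^-8 + x^-5 + x^-3
bracket: A^-12 + A^-4 - A^8, w = -8
1 component, writhe -8, over 14 crossings
det 3, colorings 9 of 3^14 — tricolorable
observation: the span of V is 5, forcing >= 5 crossings in any diagram


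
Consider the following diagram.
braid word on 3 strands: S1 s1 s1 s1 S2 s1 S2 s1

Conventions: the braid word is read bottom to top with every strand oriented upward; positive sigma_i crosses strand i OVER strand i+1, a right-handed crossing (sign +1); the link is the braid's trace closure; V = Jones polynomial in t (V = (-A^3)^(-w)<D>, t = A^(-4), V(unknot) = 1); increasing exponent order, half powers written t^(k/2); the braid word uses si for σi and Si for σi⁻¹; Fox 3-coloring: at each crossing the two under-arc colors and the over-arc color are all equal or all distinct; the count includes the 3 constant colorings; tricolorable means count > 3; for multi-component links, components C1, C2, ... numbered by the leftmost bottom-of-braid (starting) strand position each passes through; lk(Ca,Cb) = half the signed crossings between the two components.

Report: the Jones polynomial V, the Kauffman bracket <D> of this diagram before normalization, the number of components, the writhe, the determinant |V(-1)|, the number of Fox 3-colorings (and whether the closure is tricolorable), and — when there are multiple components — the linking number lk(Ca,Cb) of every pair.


V(t) = t^-1 - 1 + 2t - 2t^2 + 2t^3 - 2t^4 + t^5
bracket: A^-14 - 2A^-10 + 2A^-6 - 2A^-2 + 2A^2 - A^6 + A^10, w = +2
1 component, writhe +2, over 8 crossings
det 11, colorings 3 of 3^8 — not tricolorable
observation: det 11 = |V(-1)|; not divisible by 3, so not tricolorable


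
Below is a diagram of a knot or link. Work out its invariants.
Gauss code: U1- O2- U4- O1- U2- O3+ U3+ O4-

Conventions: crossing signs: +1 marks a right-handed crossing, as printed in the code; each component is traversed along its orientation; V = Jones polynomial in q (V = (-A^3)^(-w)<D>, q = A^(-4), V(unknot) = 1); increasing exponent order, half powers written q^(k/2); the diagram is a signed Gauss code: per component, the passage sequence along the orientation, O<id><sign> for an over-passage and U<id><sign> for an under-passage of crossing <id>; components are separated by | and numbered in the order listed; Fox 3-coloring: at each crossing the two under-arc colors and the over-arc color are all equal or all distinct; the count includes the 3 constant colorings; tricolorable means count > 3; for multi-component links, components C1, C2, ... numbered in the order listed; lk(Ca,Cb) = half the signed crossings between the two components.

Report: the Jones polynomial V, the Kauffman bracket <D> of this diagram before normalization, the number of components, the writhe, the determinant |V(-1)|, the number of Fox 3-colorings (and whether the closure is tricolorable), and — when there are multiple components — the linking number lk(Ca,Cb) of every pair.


Jones polynomial: V(q) = -q^-4 + q^-3 + q^-1
<D> = A^-2 + A^6 - A^10; writhe -2
components 1, writhe -2 (4 crossings)
3-colorings: 9 of 3^4, det 3 — tricolorable
note: w = -2 (over 4 crossings) is diagram-only; (-A^3)^(2) removes it from V


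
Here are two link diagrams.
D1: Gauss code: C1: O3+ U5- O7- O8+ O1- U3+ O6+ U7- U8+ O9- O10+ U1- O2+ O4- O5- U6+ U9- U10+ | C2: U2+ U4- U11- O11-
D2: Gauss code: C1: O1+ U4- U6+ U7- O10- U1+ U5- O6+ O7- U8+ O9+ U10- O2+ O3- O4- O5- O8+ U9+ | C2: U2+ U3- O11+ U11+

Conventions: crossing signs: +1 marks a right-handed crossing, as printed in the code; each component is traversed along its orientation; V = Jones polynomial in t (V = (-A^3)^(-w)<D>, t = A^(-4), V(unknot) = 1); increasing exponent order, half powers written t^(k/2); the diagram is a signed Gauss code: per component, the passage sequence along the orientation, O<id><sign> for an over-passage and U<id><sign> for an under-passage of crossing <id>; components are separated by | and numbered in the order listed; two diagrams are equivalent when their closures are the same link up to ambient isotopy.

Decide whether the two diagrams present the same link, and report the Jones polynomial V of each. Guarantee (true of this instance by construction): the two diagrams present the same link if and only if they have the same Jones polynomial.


equivalent: yes
V(D1) = -t^(-5/2) - t^(5/2)  (w -1, c 11, <D> = A^-13 + A^7)
D2 (bracket A^-7 + A^13; 11 crossings at w = +1): V = -t^(-5/2) - t^(5/2)
why: from 11 to 11 crossings by R-moves: one link, two diagrams


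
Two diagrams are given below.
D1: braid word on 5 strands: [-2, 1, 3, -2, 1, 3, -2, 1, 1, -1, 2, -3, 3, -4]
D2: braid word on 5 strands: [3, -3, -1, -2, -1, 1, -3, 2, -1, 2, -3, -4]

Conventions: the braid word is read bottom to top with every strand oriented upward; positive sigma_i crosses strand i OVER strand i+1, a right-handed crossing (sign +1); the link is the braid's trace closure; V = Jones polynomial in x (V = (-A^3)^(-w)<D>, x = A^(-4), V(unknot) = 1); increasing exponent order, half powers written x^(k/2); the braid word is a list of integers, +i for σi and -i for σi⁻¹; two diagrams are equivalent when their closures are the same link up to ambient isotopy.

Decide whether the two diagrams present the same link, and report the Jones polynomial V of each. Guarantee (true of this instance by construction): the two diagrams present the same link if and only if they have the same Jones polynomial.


equivalent: no
D1 (bracket -A^-18 + 2A^-14 - 3A^-10 + 4A^-6 - 3A^-2 + 3A^2 - 2A^6 + A^10; 14 crossings at w = +2): V = x^-1 - 2 + 3x - 3x^2 + 4x^3 - 3x^4 + 2x^5 - x^6
D2 (bracket A^-12; 12 crossings at w = -4): V = 1
key observation: comparing 2 Jones polynomials yields 2 groups


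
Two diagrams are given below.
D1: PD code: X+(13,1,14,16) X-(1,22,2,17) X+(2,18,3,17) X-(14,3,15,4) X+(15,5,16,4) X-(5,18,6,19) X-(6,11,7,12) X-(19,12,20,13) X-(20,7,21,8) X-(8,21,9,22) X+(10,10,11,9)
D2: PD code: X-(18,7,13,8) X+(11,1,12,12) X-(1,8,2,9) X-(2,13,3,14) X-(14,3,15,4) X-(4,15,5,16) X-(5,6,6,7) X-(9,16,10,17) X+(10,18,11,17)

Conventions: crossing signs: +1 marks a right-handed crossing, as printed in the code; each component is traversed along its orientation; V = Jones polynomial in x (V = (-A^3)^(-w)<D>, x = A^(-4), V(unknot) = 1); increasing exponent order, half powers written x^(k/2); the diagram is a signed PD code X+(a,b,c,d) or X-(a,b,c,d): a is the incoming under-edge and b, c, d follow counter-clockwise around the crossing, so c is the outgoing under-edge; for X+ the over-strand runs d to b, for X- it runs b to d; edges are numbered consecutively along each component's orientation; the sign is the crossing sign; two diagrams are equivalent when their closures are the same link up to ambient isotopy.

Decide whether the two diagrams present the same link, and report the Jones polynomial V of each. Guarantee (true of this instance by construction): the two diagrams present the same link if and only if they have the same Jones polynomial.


equivalent: yes
D1 (bracket A^-3 + A^5 - A^9 + A^13; 11 crossings at w = -3): V = -x^(-11/2) + x^(-9/2) - x^(-7/2) - x^(-3/2)
V(D2) = -x^(-11/2) + x^(-9/2) - x^(-7/2) - x^(-3/2)  [9 crossings, <D> = A^-9 + A^-1 - A^3 + A^7, w = -5]
observation: all 2 diagrams share one V(x), hence one class


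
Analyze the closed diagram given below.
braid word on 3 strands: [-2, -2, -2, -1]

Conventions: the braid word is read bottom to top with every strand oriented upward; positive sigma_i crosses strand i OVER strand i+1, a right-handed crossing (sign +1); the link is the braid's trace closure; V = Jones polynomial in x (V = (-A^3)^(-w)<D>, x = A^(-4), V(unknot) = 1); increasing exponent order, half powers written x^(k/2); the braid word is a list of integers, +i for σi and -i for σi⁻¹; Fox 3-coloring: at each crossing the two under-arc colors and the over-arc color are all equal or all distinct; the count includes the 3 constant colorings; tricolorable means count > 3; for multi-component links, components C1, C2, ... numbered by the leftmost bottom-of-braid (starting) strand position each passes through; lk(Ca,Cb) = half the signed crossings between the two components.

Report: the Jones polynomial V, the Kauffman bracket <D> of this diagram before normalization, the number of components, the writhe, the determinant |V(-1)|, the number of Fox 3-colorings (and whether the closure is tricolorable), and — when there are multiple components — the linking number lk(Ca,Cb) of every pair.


V = -x^-4 + x^-3 + x^-1
<D> = A^-8 + 1 - A^4 (w = -4)
1 component over 4 crossings, w = -4
9 Fox colorings among 3^4, |V(-1)| = 3: tricolorable
why: w = -4 shifts under R1 moves; the (-A^3)^(4) factor cancels that in V


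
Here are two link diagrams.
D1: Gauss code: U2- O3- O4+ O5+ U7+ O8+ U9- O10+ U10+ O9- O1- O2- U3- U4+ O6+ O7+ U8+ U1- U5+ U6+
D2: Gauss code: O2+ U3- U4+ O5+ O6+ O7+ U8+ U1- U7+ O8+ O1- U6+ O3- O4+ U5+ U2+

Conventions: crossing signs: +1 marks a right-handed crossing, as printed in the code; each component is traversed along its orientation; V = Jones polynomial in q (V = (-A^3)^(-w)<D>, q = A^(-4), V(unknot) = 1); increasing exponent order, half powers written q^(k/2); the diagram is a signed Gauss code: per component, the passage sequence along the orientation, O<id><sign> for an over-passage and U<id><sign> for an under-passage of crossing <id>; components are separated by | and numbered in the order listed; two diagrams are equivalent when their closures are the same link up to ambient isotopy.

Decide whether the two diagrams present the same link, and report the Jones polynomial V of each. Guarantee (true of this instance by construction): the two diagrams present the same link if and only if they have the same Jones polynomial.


same link: yes
V(D1) = 1  [10 crossings, <D> = A^6, w = +2]
V(D2) = 1  (w +4, c 8, <D> = A^12)
note: one V(q) for all 2 diagrams — one class (guaranteed)


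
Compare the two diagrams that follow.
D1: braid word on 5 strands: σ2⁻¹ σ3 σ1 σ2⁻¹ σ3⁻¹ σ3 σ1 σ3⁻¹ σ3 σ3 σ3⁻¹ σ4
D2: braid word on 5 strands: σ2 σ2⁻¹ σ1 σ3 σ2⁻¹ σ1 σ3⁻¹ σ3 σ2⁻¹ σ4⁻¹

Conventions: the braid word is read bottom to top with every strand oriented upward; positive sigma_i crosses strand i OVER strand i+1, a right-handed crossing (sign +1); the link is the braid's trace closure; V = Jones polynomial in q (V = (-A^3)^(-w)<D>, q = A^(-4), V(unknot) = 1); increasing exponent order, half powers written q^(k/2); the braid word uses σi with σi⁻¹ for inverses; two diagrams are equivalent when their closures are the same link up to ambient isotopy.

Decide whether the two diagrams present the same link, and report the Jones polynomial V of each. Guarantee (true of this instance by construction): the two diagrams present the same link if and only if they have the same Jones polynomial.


same link: yes
V(D1) = q^-2 - q^-1 + 1 - q + q^2  [12 crossings, <D> = A^-2 - A^2 + A^6 - A^10 + A^14, w = +2]
V(D2) = q^-2 - q^-1 + 1 - q + q^2  (w 0, c 10, <D> = A^-8 - A^-4 + 1 - A^4 + A^8)
note: D2 (10 crossings) and D1 (12) are Markov-related braid presentations


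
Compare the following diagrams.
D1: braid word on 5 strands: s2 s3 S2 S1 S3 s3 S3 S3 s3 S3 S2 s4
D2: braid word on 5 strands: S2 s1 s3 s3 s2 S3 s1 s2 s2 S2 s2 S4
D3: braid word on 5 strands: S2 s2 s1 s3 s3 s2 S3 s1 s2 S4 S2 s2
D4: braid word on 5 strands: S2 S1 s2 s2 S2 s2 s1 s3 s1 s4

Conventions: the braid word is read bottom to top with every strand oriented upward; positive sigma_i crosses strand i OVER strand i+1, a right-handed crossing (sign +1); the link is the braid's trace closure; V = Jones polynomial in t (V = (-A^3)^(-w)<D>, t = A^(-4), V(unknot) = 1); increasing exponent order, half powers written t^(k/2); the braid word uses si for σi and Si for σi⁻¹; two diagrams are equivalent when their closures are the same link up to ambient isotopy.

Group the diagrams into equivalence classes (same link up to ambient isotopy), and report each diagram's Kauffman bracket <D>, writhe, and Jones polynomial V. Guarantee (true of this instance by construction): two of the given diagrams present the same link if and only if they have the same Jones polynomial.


equivalence classes: {D1} | {D2, D3} | {D4}
D1 (bracket A^-6; 12 crossings at w = -2): V = 1
D2 (bracket -A^-12 + A^-8 - A^-4 + 2 - A^4 + A^8; 12 crossings at w = +4): V = t - t^2 + 2t^3 - t^4 + t^5 - t^6
V(D3) = t - t^2 + 2t^3 - t^4 + t^5 - t^6  (w +4, c 12, <D> = -A^-12 + A^-8 - A^-4 + 2 - A^4 + A^8)
V(D4) = t + t^3 - t^4  (w +4, c 10, <D> = -A^-4 + 1 + A^8)
key observation: comparing 4 Jones polynomials yields 3 groups


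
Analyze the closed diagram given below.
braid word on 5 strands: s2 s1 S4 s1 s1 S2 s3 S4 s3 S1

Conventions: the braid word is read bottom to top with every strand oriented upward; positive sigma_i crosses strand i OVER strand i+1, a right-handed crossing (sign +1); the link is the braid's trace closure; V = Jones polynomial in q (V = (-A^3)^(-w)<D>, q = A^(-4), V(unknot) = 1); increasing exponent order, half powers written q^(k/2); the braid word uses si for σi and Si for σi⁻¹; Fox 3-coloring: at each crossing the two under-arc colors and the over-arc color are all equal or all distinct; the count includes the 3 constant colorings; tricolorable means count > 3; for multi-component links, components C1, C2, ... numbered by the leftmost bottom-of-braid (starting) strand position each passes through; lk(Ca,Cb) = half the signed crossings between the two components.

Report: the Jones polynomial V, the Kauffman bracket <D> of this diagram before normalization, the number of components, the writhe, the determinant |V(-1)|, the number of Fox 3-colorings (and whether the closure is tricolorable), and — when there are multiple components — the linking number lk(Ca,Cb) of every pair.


Jones polynomial: V(q) = q^-1 - 1 + 2q - 3q^2 + 3q^3 - 2q^4 + 2q^5 - q^6
<D> = -A^-18 + 2A^-14 - 2A^-10 + 3A^-6 - 3A^-2 + 2A^2 - A^6 + A^10; writhe +2
components 1, writhe +2 (10 crossings)
3-colorings: 9 of 3^10, det 15 — tricolorable
note: w = +2 (over 10 crossings) is diagram-only; (-A^3)^(-2) removes it from V


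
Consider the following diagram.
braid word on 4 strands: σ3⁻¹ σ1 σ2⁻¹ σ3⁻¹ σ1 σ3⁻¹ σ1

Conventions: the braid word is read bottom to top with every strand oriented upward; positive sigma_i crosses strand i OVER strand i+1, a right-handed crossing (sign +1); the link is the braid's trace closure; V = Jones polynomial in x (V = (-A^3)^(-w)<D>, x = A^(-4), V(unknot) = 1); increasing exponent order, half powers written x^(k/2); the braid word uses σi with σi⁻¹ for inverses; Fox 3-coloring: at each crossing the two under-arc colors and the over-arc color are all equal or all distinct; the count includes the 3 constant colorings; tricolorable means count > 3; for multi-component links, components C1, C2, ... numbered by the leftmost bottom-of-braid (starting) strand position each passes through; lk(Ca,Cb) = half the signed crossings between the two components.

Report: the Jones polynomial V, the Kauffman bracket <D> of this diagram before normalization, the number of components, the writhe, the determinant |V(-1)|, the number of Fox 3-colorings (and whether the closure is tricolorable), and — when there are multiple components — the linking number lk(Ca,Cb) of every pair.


V = -x^-3 + x^-2 - x^-1 + 3 - x + x^2 - x^3
<D> = A^-15 - A^-11 + A^-7 - 3A^-3 + A - A^5 + A^9 (w = -1)
1 component over 7 crossings, w = -1
27 Fox colorings among 3^7, |V(-1)| = 9: tricolorable
why: V spans 6 powers of x: at least 6 crossings in any diagram


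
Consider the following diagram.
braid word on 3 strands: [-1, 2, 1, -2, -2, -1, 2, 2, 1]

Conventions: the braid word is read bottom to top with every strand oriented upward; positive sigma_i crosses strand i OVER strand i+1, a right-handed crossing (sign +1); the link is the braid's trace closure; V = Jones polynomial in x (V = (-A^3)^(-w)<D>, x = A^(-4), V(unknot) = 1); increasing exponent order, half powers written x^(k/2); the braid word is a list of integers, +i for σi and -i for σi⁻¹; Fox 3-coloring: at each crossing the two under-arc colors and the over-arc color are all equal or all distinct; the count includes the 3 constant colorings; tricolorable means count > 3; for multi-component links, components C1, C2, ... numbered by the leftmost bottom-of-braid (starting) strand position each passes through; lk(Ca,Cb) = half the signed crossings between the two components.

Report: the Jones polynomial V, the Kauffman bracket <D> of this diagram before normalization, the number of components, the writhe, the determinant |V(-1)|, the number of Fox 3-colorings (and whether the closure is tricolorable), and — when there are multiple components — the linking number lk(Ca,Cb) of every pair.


V = -x^(-3/2) - 2x^(1/2) + x^(3/2) - x^(5/2) + x^(7/2)
<D> = -A^-11 + A^-7 - A^-3 + 2A + A^9 (w = +1)
2 components over 9 crossings, w = +1
lk(C1,C2): -1
9 Fox colorings among 3^9, |V(-1)| = 6: tricolorable
why: summing lk over 1 pair gives -1


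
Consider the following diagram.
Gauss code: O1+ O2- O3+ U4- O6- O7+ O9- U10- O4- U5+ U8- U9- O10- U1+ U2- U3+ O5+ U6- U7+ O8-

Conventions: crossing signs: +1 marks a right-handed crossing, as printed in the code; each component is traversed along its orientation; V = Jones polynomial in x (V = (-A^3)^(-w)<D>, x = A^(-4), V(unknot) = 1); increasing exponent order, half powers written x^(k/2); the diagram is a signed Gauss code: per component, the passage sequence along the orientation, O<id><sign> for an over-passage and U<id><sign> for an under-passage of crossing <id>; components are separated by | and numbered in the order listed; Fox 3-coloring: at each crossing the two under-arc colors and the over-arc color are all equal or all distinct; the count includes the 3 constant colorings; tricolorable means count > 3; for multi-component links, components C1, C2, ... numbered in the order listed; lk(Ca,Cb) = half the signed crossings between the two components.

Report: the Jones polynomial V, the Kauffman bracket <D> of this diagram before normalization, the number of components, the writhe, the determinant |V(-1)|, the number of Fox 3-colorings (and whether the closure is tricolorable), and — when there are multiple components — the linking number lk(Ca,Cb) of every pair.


V(x) = -x^-4 + x^-3 + x^-1
bracket: A^-2 + A^6 - A^10, w = -2
1 component, writhe -2, over 10 crossings
det 3, colorings 9 of 3^10 — tricolorable
observation: w = -2 shifts under R1 moves; the (-A^3)^(2) factor cancels that in V


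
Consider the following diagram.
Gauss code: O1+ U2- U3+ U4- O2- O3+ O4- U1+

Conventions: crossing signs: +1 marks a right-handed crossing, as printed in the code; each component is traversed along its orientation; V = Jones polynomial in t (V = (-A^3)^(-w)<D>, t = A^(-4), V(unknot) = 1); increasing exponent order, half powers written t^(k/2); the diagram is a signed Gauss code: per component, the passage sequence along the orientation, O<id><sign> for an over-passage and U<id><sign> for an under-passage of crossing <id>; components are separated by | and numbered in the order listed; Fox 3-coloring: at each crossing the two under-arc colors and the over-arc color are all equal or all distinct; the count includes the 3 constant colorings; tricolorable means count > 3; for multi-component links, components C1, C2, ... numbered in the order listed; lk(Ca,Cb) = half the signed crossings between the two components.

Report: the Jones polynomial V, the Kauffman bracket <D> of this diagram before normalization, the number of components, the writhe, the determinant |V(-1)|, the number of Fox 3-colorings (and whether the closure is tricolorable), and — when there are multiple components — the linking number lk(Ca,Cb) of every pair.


V = 1
<D> = 1 (w = 0)
1 component over 4 crossings, w = 0
3 Fox colorings among 3^4, |V(-1)| = 1: not tricolorable
why: det 1 = |V(-1)|; not divisible by 3, so not tricolorable


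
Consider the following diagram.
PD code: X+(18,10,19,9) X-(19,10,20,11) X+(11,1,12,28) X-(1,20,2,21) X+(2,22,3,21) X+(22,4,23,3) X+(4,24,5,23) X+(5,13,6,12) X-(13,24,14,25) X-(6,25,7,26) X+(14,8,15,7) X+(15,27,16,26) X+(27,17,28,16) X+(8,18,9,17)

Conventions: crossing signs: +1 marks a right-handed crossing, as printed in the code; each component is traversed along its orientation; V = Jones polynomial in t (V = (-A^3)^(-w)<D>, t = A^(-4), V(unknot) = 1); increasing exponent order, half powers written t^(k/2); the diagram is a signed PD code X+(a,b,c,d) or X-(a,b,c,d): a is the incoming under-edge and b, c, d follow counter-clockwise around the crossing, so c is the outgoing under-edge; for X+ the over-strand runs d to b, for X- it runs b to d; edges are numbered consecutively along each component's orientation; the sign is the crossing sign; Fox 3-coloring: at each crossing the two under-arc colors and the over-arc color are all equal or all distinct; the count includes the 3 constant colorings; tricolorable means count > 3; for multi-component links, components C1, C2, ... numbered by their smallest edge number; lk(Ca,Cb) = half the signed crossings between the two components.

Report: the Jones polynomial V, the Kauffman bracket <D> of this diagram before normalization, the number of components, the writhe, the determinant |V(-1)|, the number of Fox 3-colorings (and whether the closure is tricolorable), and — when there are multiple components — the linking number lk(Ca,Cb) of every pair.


Jones polynomial: V(t) = t^2 + 2t^4 - 2t^5 + t^6 - 2t^7 + t^8
<D> = A^-14 - 2A^-10 + A^-6 - 2A^-2 + 2A^2 + A^10; writhe +6
components 1, writhe +6 (14 crossings)
3-colorings: 27 of 3^14, det 9 — tricolorable
note: det 9 = |V(-1)|; divisible by 3, so tricolorable


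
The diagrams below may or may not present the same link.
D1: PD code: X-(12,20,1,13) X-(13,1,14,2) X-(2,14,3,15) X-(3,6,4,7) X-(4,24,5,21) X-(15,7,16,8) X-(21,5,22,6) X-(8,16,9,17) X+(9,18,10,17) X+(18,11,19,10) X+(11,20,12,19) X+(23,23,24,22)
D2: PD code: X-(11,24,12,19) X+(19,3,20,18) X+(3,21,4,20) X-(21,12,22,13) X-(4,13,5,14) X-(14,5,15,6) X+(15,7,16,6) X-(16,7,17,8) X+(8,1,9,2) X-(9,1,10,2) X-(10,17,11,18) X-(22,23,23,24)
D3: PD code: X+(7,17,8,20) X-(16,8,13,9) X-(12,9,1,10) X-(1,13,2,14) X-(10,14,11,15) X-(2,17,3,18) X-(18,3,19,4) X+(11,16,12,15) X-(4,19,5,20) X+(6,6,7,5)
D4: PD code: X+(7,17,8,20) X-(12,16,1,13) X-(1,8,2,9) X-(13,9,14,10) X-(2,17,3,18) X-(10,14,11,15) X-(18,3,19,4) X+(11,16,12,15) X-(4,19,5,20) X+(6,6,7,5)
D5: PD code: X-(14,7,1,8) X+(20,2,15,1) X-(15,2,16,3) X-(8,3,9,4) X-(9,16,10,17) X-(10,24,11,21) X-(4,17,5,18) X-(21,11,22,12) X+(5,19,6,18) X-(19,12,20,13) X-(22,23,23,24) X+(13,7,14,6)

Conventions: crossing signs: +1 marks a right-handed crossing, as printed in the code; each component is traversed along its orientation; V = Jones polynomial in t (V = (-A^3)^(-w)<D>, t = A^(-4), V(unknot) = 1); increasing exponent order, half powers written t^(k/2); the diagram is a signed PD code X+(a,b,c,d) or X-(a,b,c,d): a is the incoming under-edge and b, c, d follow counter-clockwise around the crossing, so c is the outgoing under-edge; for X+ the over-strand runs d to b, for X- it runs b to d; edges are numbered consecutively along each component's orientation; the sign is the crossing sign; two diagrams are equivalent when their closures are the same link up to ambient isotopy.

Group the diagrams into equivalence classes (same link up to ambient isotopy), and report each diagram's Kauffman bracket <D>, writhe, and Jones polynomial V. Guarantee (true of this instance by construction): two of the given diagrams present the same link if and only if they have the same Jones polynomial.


equivalence classes: {D1, D3, D4, D5} | {D2}
D1 (bracket A^-8 + 2 + A^8; 12 crossings at w = -4): V = t^-5 + 2t^-3 + t^-1
V(D2) = -t^-6 + t^-3 + t^-2 + t^-1 + 2  [12 crossings, <D> = 2A^-12 + A^-8 + A^-4 + 1 - A^12, w = -4]
D3 (bracket A^-8 + 2 + A^8; 10 crossings at w = -4): V = t^-5 + 2t^-3 + t^-1
D4 (bracket A^-8 + 2 + A^8; 10 crossings at w = -4): V = t^-5 + 2t^-3 + t^-1
V(D5) = t^-5 + 2t^-3 + t^-1  [12 crossings, <D> = A^-14 + 2A^-6 + A^2, w = -6]
observation: 2 values of V(t) split the 5 diagrams


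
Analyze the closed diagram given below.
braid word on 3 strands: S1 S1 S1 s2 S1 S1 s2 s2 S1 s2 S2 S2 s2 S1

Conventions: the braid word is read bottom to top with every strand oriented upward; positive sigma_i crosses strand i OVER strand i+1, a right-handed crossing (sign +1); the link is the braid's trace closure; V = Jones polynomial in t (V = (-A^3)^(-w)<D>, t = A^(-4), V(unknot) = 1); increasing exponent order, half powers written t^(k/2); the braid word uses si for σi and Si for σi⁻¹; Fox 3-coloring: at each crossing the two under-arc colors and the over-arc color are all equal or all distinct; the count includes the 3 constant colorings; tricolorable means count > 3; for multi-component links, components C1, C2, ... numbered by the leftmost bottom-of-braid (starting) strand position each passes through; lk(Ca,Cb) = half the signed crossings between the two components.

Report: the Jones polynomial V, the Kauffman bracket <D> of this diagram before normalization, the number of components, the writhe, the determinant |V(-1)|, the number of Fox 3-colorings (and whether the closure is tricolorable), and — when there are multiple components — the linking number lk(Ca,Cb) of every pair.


Jones polynomial: V(t) = -t^-9 + 2t^-8 - 4t^-7 + 5t^-6 - 6t^-5 + 7t^-4 - 5t^-3 + 5t^-2 - 3t^-1 + 2 - t
<D> = -A^-16 + 2A^-12 - 3A^-8 + 5A^-4 - 5 + 7A^4 - 6A^8 + 5A^12 - 4A^16 + 2A^20 - A^24; writhe -4
components 1, writhe -4 (14 crossings)
3-colorings: 3 of 3^14, det 41 — not tricolorable
note: w = -4 shifts under R1 moves; the (-A^3)^(4) factor cancels that in V
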